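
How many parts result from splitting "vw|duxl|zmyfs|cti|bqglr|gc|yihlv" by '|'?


Input string: 'vw|duxl|zmyfs|cti|bqglr|gc|yihlv'
Delimiter: '|'
Split result: 'vw', 'duxl', 'zmyfs', 'cti', 'bqglr', 'gc', 'yihlv'
Number of parts: 7


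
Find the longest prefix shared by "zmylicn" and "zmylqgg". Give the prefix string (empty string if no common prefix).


String 1: 'zmylicn'
String 2: 'zmylqgg'
Compare position by position:
pos 0: 'z' vs 'z' match
pos 1: 'm' vs 'm' match
pos 2: 'y' vs 'y' match
pos 3: 'l' vs 'l' match
pos 4: 'i' vs 'q' differ -> stop
Longest common prefix: "zmyl" (length 4)


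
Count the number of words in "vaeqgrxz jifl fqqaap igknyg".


Input string: 'vaeqgrxz jifl fqqaap igknyg'
Operation: split by spaces
Words found: 'vaeqgrxz', 'jifl', 'fqqaap', 'igknyg'
Word count: 4


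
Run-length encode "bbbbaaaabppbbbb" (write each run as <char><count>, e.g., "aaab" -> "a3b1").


Input: 'bbbbaaaabppbbbb'
Operation: identify consecutive runs
Runs: 'bbbb' -> b4, 'aaaa' -> a4, 'b' -> b1, 'pp' -> p2, 'bbbb' -> b4
Encoded: b4a4b1p2b4


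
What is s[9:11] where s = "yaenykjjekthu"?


Input string: 'yaenykjjekthu'
Operation: slice [9:11]
Extract characters: s[9]='k', s[10]='t'
Result: kt


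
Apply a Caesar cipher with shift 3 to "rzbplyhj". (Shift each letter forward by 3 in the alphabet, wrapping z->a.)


Input: 'rzbplyhj', shift = 3
Operation: for each letter, (position + 3) mod 26
Mapping: 'r'(17+3=20)->'u', 'z'(25+3=28, 28 mod 26=2)->'c', 'b'(1+3=4)->'e', 'p'(15+3=18)->'s', 'l'(11+3=14)->'o', 'y'(24+3=27, 27 mod 26=1)->'b', 'h'(7+3=10)->'k', 'j'(9+3=12)->'m'
Result: ucesobkm


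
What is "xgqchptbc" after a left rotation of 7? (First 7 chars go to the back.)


Input: 'xgqchptbc', shift = 7
Operation: split at index 7 and swap parts
Front part s[0:7] = 'xgqchpt'
Back part s[7:] = 'bc'
Rotated = back + front = 'bc' + 'xgqchpt'
Result: bcxgqchpt


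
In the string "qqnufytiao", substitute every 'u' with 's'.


Input string: 'qqnufytiao'
Operation: replace 'u' with 's'
Positions of 'u': 3
After replacement: qqnsfytiao


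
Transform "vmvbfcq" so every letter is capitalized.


Input string: 'vmvbfcq'
Operation: convert each letter to uppercase
Mapping: 'v'->'V', 'm'->'M', 'v'->'V', 'b'->'B', 'f'->'F', 'c'->'C', 'q'->'Q'
Result: VMVBFCQ


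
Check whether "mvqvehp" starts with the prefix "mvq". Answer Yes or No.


Input string: 'mvqvehp'
Prefix to check: 'mvq'
First 3 characters of input: 'mvq'
Match: True
Result: Yes


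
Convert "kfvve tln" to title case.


Input string: 'kfvve tln'
Operation: capitalize first letter of each word
Word transformations: 'kfvve'->'Kfvve', 'tln'->'Tln'
Result: Kfvve Tln


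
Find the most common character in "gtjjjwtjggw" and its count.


Input: 'gtjjjwtjggw'
Operation: tally each character
Counts: 'g':3, 'j':4, 't':2, 'w':2
Maximum: 'j' appears 4 times


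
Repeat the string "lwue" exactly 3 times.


Input string: 'lwue'
Operation: repeat 3 times
Concatenation: 'lwue' + 'lwue' + 'lwue'
Result: lwuelwuelwue


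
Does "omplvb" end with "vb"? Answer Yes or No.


Input string: 'omplvb'
Suffix to check: 'vb'
Last 2 characters of input: 'vb'
Match: True
Result: Yes


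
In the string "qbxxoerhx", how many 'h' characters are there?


Input string: 'qbxxoerhx'
Target character: 'h'
Scan each position: s[7]='h'
Matches found at indices: 7
Total: 1


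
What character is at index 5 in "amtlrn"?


Input string: 'amtlrn'
Operation: get character at index 5
Index mapping: s[0]='a', s[1]='m', s[2]='t', s[3]='l', s[4]='r', s[5]='n'
Result: 'n'


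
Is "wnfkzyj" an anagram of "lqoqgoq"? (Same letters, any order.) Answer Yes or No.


String 1: 'lqoqgoq' -> sorted: 'glooqqq'
String 2: 'wnfkzyj' -> sorted: 'fjknwyz'
Compare sorted forms: 'glooqqq' != 'fjknwyz'
Anagram: No


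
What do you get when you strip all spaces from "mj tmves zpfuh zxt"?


Input string: 'mj tmves zpfuh zxt'
Operation: remove all spaces
Words: 'mj', 'tmves', 'zpfuh', 'zxt'
Join without spaces: mjtmveszpfuhzxt


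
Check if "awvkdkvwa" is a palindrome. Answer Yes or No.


Input string: 'awvkdkvwa'
Reversed: 'awvkdkvwa'
Compare pairs: s[0]='a' vs s[8]='a' (match), s[1]='w' vs s[7]='w' (match), s[2]='v' vs s[6]='v' (match), s[3]='k' vs s[5]='k' (match)
Palindrome: Yes


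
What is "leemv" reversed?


Input string: 'leemv'
Operation: reverse character order
Original order: 'l' -> 'e' -> 'e' -> 'm' -> 'v'
Reversed order: 'v' -> 'm' -> 'e' -> 'e' -> 'l'
Result: vmeel


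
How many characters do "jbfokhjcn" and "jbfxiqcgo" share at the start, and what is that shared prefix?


String 1: 'jbfokhjcn'
String 2: 'jbfxiqcgo'
Compare position by position:
pos 0: 'j' vs 'j' match
pos 1: 'b' vs 'b' match
pos 2: 'f' vs 'f' match
pos 3: 'o' vs 'x' differ -> stop
Longest common prefix: "jbf" (length 3)


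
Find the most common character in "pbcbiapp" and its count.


Input: 'pbcbiapp'
Operation: tally each character
Counts: 'a':1, 'b':2, 'c':1, 'i':1, 'p':3
Maximum: 'p' appears 3 times


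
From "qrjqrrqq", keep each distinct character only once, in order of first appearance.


Input: 'qrjqrrqq'
Operation: keep first occurrence of each character
Scan: s[0]='q' new -> keep; s[1]='r' new -> keep; s[2]='j' new -> keep; s[3]='q' seen -> skip; s[4]='r' seen -> skip; s[5]='r' seen -> skip; s[6]='q' seen -> skip; s[7]='q' seen -> skip
Result: qrj


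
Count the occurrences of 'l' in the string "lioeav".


Input string: 'lioeav'
Target character: 'l'
Scan each position: s[0]='l'
Matches found at indices: 0
Total: 1


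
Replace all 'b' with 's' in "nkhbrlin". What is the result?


Input string: 'nkhbrlin'
Operation: replace 'b' with 's'
Positions of 'b': 3
After replacement: nkhsrlin


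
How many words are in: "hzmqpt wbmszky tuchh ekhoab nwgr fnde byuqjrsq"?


Input string: 'hzmqpt wbmszky tuchh ekhoab nwgr fnde byuqjrsq'
Operation: split by spaces
Words found: 'hzmqpt', 'wbmszky', 'tuchh', 'ekhoab', 'nwgr', 'fnde', 'byuqjrsq'
Word count: 7


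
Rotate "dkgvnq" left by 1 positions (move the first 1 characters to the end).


Input: 'dkgvnq', shift = 1
Operation: split at index 1 and swap parts
Front part s[0:1] = 'd'
Back part s[1:] = 'kgvnq'
Rotated = back + front = 'kgvnq' + 'd'
Result: kgvnqd


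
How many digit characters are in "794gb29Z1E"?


Input string: '794gb29Z1E'
Operation: count digit characters (0-9)
Scan: '7'(digit), '9'(digit), '4'(digit), 'g', 'b', '2'(digit), '9'(digit), 'Z', '1'(digit), 'E'
Digits found: 6
Result: 6


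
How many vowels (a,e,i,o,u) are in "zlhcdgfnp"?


Input string: 'zlhcdgfnp'
Operation: count vowels (a, e, i, o, u)
Scan: s[0]='z', s[1]='l', s[2]='h', s[3]='c', s[4]='d', s[5]='g', s[6]='f', s[7]='n', s[8]='p'
Vowels found: 0
Result: 0


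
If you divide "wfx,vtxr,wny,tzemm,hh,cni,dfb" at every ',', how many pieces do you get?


Input string: 'wfx,vtxr,wny,tzemm,hh,cni,dfb'
Delimiter: ','
Split result: 'wfx', 'vtxr', 'wny', 'tzemm', 'hh', 'cni', 'dfb'
Number of parts: 7


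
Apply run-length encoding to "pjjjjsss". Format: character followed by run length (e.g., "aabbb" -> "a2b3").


Input: 'pjjjjsss'
Operation: identify consecutive runs
Runs: 'p' -> p1, 'jjjj' -> j4, 'sss' -> s3
Encoded: p1j4s3


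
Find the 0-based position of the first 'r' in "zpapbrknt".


Input string: 'zpapbrknt'
Target: 'r'
Scanning left to right: s[0]='z', s[1]='p', s[2]='a', s[3]='p', s[4]='b', s[5]='r'
First match at index: 5


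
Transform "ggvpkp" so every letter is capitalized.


Input string: 'ggvpkp'
Operation: convert each letter to uppercase
Mapping: 'g'->'G', 'g'->'G', 'v'->'V', 'p'->'P', 'k'->'K', 'p'->'P'
Result: GGVPKP


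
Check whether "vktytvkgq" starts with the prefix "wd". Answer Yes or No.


Input string: 'vktytvkgq'
Prefix to check: 'wd'
First 2 characters of input: 'vk'
Match: False
Result: No


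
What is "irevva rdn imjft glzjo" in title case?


Input string: 'irevva rdn imjft glzjo'
Operation: capitalize first letter of each word
Word transformations: 'irevva'->'Irevva', 'rdn'->'Rdn', 'imjft'->'Imjft', 'glzjo'->'Glzjo'
Result: Irevva Rdn Imjft Glzjo


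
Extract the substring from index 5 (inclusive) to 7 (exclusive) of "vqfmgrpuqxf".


Input string: 'vqfmgrpuqxf'
Operation: slice [5:7]
Extract characters: s[5]='r', s[6]='p'
Result: rp


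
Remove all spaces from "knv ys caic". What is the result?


Input string: 'knv ys caic'
Operation: remove all spaces
Words: 'knv', 'ys', 'caic'
Join without spaces: knvyscaic


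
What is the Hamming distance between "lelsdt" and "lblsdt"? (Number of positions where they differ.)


String 1: 'lelsdt'
String 2: 'lblsdt'
Compare each position: pos 0: 'l'=='l', pos 1: 'e'!='b', pos 2: 'l'=='l', pos 3: 's'=='s', pos 4: 'd'=='d', pos 5: 't'=='t'
Differing positions: 1
Hamming distance: 1


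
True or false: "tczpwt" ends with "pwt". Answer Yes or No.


Input string: 'tczpwt'
Suffix to check: 'pwt'
Last 3 characters of input: 'pwt'
Match: True
Result: Yes


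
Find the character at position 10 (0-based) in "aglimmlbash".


Input string: 'aglimmlbash'
Operation: get character at index 10
Index mapping: s[0]='a', s[1]='g', s[2]='l', s[3]='i', s[4]='m', s[5]='m', s[6]='l', s[7]='b', s[8]='a', s[9]='s', s[10]='h'
Result: 'h'


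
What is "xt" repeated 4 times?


Input string: 'xt'
Operation: repeat 4 times
Concatenation: 'xt' + 'xt' + 'xt' + 'xt'
Result: xtxtxtxt


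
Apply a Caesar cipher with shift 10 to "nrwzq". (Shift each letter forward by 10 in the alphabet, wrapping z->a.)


Input: 'nrwzq', shift = 10
Operation: for each letter, (position + 10) mod 26
Mapping: 'n'(13+10=23)->'x', 'r'(17+10=27, 27 mod 26=1)->'b', 'w'(22+10=32, 32 mod 26=6)->'g', 'z'(25+10=35, 35 mod 26=9)->'j', 'q'(16+10=26, 26 mod 26=0)->'a'
Result: xbgja


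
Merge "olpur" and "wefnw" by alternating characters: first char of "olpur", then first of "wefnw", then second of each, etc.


String 1: 'olpur'
String 2: 'wefnw'
Operation: alternate characters
Pairs: 'o'+'w', 'l'+'e', 'p'+'f', 'u'+'n', 'r'+'w'
Result: owlepfunrw


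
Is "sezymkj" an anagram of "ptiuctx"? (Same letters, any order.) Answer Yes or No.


String 1: 'ptiuctx' -> sorted: 'cipttux'
String 2: 'sezymkj' -> sorted: 'ejkmsyz'
Compare sorted forms: 'cipttux' != 'ejkmsyz'
Anagram: No


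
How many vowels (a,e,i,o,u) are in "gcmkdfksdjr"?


Input string: 'gcmkdfksdjr'
Operation: count vowels (a, e, i, o, u)
Scan: s[0]='g', s[1]='c', s[2]='m', s[3]='k', s[4]='d', s[5]='f', s[6]='k', s[7]='s', s[8]='d', s[9]='j', s[10]='r'
Vowels found: 0
Result: 0


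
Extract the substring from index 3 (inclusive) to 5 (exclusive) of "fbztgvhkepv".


Input string: 'fbztgvhkepv'
Operation: slice [3:5]
Extract characters: s[3]='t', s[4]='g'
Result: tg


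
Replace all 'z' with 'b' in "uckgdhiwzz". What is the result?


Input string: 'uckgdhiwzz'
Operation: replace 'z' with 'b'
Positions of 'z': 8, 9
After replacement: uckgdhiwbb


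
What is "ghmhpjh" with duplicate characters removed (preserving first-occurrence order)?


Input: 'ghmhpjh'
Operation: keep first occurrence of each character
Scan: s[0]='g' new -> keep; s[1]='h' new -> keep; s[2]='m' new -> keep; s[3]='h' seen -> skip; s[4]='p' new -> keep; s[5]='j' new -> keep; s[6]='h' seen -> skip
Result: ghmpj


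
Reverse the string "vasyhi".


Input string: 'vasyhi'
Operation: reverse character order
Original order: 'v' -> 'a' -> 's' -> 'y' -> 'h' -> 'i'
Reversed order: 'i' -> 'h' -> 'y' -> 's' -> 'a' -> 'v'
Result: ihysav


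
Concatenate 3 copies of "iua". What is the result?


Input string: 'iua'
Operation: repeat 3 times
Concatenation: 'iua' + 'iua' + 'iua'
Result: iuaiuaiua


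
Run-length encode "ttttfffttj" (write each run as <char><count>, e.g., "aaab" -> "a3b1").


Input: 'ttttfffttj'
Operation: identify consecutive runs
Runs: 'tttt' -> t4, 'fff' -> f3, 'tt' -> t2, 'j' -> j1
Encoded: t4f3t2j1


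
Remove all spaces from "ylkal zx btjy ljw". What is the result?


Input string: 'ylkal zx btjy ljw'
Operation: remove all spaces
Words: 'ylkal', 'zx', 'btjy', 'ljw'
Join without spaces: ylkalzxbtjyljw


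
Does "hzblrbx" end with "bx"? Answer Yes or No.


Input string: 'hzblrbx'
Suffix to check: 'bx'
Last 2 characters of input: 'bx'
Match: True
Result: Yes


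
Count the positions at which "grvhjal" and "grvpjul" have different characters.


String 1: 'grvhjal'
String 2: 'grvpjul'
Compare each position: pos 0: 'g'=='g', pos 1: 'r'=='r', pos 2: 'v'=='v', pos 3: 'h'!='p', pos 4: 'j'=='j', pos 5: 'a'!='u', pos 6: 'l'=='l'
Differing positions: 2
Hamming distance: 2


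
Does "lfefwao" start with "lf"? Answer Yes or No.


Input string: 'lfefwao'
Prefix to check: 'lf'
First 2 characters of input: 'lf'
Match: True
Result: Yes


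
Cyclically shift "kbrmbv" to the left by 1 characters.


Input: 'kbrmbv', shift = 1
Operation: split at index 1 and swap parts
Front part s[0:1] = 'k'
Back part s[1:] = 'brmbv'
Rotated = back + front = 'brmbv' + 'k'
Result: brmbvk


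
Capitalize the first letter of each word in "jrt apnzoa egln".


Input string: 'jrt apnzoa egln'
Operation: capitalize first letter of each word
Word transformations: 'jrt'->'Jrt', 'apnzoa'->'Apnzoa', 'egln'->'Egln'
Result: Jrt Apnzoa Egln


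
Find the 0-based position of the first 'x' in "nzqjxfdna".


Input string: 'nzqjxfdna'
Target: 'x'
Scanning left to right: s[0]='n', s[1]='z', s[2]='q', s[3]='j', s[4]='x'
First match at index: 4


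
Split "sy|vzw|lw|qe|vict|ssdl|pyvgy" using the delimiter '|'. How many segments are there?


Input string: 'sy|vzw|lw|qe|vict|ssdl|pyvgy'
Delimiter: '|'
Split result: 'sy', 'vzw', 'lw', 'qe', 'vict', 'ssdl', 'pyvgy'
Number of parts: 7


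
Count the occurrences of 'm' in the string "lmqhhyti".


Input string: 'lmqhhyti'
Target character: 'm'
Scan each position: s[1]='m'
Matches found at indices: 1
Total: 1


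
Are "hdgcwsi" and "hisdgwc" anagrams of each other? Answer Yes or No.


String 1: 'hdgcwsi' -> sorted: 'cdghisw'
String 2: 'hisdgwc' -> sorted: 'cdghisw'
Compare sorted forms: 'cdghisw' == 'cdghisw'
Anagram: Yes


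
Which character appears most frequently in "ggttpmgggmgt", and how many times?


Input: 'ggttpmgggmgt'
Operation: tally each character
Counts: 'g':6, 'm':2, 'p':1, 't':3
Maximum: 'g' appears 6 times


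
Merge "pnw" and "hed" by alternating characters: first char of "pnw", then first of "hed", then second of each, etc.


String 1: 'pnw'
String 2: 'hed'
Operation: alternate characters
Pairs: 'p'+'h', 'n'+'e', 'w'+'d'
Result: phnewd


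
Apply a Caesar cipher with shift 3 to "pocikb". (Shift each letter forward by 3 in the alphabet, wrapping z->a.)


Input: 'pocikb', shift = 3
Operation: for each letter, (position + 3) mod 26
Mapping: 'p'(15+3=18)->'s', 'o'(14+3=17)->'r', 'c'(2+3=5)->'f', 'i'(8+3=11)->'l', 'k'(10+3=13)->'n', 'b'(1+3=4)->'e'
Result: srflne


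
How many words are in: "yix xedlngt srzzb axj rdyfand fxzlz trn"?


Input string: 'yix xedlngt srzzb axj rdyfand fxzlz trn'
Operation: split by spaces
Words found: 'yix', 'xedlngt', 'srzzb', 'axj', 'rdyfand', 'fxzlz', 'trn'
Word count: 7


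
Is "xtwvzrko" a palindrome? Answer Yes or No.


Input string: 'xtwvzrko'
Reversed: 'okrzvwtx'
Compare pairs: s[0]='x' vs s[7]='o' (mismatch), s[1]='t' vs s[6]='k' (mismatch), s[2]='w' vs s[5]='r' (mismatch), s[3]='v' vs s[4]='z' (mismatch)
Palindrome: No


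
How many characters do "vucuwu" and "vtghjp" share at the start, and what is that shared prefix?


String 1: 'vucuwu'
String 2: 'vtghjp'
Compare position by position:
pos 0: 'v' vs 'v' match
pos 1: 'u' vs 't' differ -> stop
Longest common prefix: "v" (length 1)


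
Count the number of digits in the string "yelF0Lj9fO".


Input string: 'yelF0Lj9fO'
Operation: count digit characters (0-9)
Scan: 'y', 'e', 'l', 'F', '0'(digit), 'L', 'j', '9'(digit), 'f', 'O'
Digits found: 2
Result: 2


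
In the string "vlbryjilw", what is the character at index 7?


Input string: 'vlbryjilw'
Operation: get character at index 7
Index mapping: s[0]='v', s[1]='l', s[2]='b', s[3]='r', s[4]='y', s[5]='j', s[6]='i', s[7]='l'
Result: 'l'


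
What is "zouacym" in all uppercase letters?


Input string: 'zouacym'
Operation: convert each letter to uppercase
Mapping: 'z'->'Z', 'o'->'O', 'u'->'U', 'a'->'A', 'c'->'C', 'y'->'Y', 'm'->'M'
Result: ZOUACYM


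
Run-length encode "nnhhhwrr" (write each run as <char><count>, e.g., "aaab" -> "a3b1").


Input: 'nnhhhwrr'
Operation: identify consecutive runs
Runs: 'nn' -> n2, 'hhh' -> h3, 'w' -> w1, 'rr' -> r2
Encoded: n2h3w1r2


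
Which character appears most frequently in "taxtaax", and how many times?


Input: 'taxtaax'
Operation: tally each character
Counts: 'a':3, 't':2, 'x':2
Maximum: 'a' appears 3 times


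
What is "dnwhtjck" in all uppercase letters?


Input string: 'dnwhtjck'
Operation: convert each letter to uppercase
Mapping: 'd'->'D', 'n'->'N', 'w'->'W', 'h'->'H', 't'->'T', 'j'->'J', 'c'->'C', 'k'->'K'
Result: DNWHTJCK


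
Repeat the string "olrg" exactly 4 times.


Input string: 'olrg'
Operation: repeat 4 times
Concatenation: 'olrg' + 'olrg' + 'olrg' + 'olrg'
Result: olrgolrgolrgolrg


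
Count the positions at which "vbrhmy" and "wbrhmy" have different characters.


String 1: 'vbrhmy'
String 2: 'wbrhmy'
Compare each position: pos 0: 'v'!='w', pos 1: 'b'=='b', pos 2: 'r'=='r', pos 3: 'h'=='h', pos 4: 'm'=='m', pos 5: 'y'=='y'
Differing positions: 1
Hamming distance: 1


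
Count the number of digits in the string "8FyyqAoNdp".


Input string: '8FyyqAoNdp'
Operation: count digit characters (0-9)
Scan: '8'(digit), 'F', 'y', 'y', 'q', 'A', 'o', 'N', 'd', 'p'
Digits found: 1
Result: 1


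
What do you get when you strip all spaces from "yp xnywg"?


Input string: 'yp xnywg'
Operation: remove all spaces
Words: 'yp', 'xnywg'
Join without spaces: ypxnywg


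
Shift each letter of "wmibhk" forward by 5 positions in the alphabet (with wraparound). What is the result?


Input: 'wmibhk', shift = 5
Operation: for each letter, (position + 5) mod 26
Mapping: 'w'(22+5=27, 27 mod 26=1)->'b', 'm'(12+5=17)->'r', 'i'(8+5=13)->'n', 'b'(1+5=6)->'g', 'h'(7+5=12)->'m', 'k'(10+5=15)->'p'
Result: brngmp


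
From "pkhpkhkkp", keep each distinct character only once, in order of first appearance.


Input: 'pkhpkhkkp'
Operation: keep first occurrence of each character
Scan: s[0]='p' new -> keep; s[1]='k' new -> keep; s[2]='h' new -> keep; s[3]='p' seen -> skip; s[4]='k' seen -> skip; s[5]='h' seen -> skip; s[6]='k' seen -> skip; s[7]='k' seen -> skip; s[8]='p' seen -> skip
Result: pkh


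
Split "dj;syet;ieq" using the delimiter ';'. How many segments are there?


Input string: 'dj;syet;ieq'
Delimiter: ';'
Split result: 'dj', 'syet', 'ieq'
Number of parts: 3


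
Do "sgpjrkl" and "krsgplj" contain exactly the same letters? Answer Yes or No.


String 1: 'sgpjrkl' -> sorted: 'gjklprs'
String 2: 'krsgplj' -> sorted: 'gjklprs'
Compare sorted forms: 'gjklprs' == 'gjklprs'
Anagram: Yes


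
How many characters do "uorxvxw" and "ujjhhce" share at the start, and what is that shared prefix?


String 1: 'uorxvxw'
String 2: 'ujjhhce'
Compare position by position:
pos 0: 'u' vs 'u' match
pos 1: 'o' vs 'j' differ -> stop
Longest common prefix: "u" (length 1)


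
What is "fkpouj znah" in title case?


Input string: 'fkpouj znah'
Operation: capitalize first letter of each word
Word transformations: 'fkpouj'->'Fkpouj', 'znah'->'Znah'
Result: Fkpouj Znah


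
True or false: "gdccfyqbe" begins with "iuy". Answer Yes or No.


Input string: 'gdccfyqbe'
Prefix to check: 'iuy'
First 3 characters of input: 'gdc'
Match: False
Result: No


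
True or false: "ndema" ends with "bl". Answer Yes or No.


Input string: 'ndema'
Suffix to check: 'bl'
Last 2 characters of input: 'ma'
Match: False
Result: No


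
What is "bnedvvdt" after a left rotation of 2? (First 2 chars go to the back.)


Input: 'bnedvvdt', shift = 2
Operation: split at index 2 and swap parts
Front part s[0:2] = 'bn'
Back part s[2:] = 'edvvdt'
Rotated = back + front = 'edvvdt' + 'bn'
Result: edvvdtbn


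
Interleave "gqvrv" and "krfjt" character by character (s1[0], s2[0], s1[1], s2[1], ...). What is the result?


String 1: 'gqvrv'
String 2: 'krfjt'
Operation: alternate characters
Pairs: 'g'+'k', 'q'+'r', 'v'+'f', 'r'+'j', 'v'+'t'
Result: gkqrvfrjvt


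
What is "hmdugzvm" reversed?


Input string: 'hmdugzvm'
Operation: reverse character order
Original order: 'h' -> 'm' -> 'd' -> 'u' -> 'g' -> 'z' -> 'v' -> 'm'
Reversed order: 'm' -> 'v' -> 'z' -> 'g' -> 'u' -> 'd' -> 'm' -> 'h'
Result: mvzgudmh


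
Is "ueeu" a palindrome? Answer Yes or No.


Input string: 'ueeu'
Reversed: 'ueeu'
Compare pairs: s[0]='u' vs s[3]='u' (match), s[1]='e' vs s[2]='e' (match)
Palindrome: Yes


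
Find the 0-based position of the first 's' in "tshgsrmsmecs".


Input string: 'tshgsrmsmecs'
Target: 's'
Scanning left to right: s[0]='t', s[1]='s'
First match at index: 1


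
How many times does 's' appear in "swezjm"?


Input string: 'swezjm'
Target character: 's'
Scan each position: s[0]='s'
Matches found at indices: 0
Total: 1


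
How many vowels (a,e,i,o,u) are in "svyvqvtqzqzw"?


Input string: 'svyvqvtqzqzw'
Operation: count vowels (a, e, i, o, u)
Scan: s[0]='s', s[1]='v', s[2]='y', s[3]='v', s[4]='q', s[5]='v', s[6]='t', s[7]='q', s[8]='z', s[9]='q', s[10]='z', s[11]='w'
Vowels found: 0
Result: 0


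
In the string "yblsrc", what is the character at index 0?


Input string: 'yblsrc'
Operation: get character at index 0
Index mapping: s[0]='y'
Result: 'y'


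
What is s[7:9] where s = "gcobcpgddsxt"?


Input string: 'gcobcpgddsxt'
Operation: slice [7:9]
Extract characters: s[7]='d', s[8]='d'
Result: dd


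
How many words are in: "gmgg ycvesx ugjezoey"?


Input string: 'gmgg ycvesx ugjezoey'
Operation: split by spaces
Words found: 'gmgg', 'ycvesx', 'ugjezoey'
Word count: 3


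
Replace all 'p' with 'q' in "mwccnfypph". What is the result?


Input string: 'mwccnfypph'
Operation: replace 'p' with 'q'
Positions of 'p': 7, 8
After replacement: mwccnfyqqh


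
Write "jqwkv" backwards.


Input string: 'jqwkv'
Operation: reverse character order
Original order: 'j' -> 'q' -> 'w' -> 'k' -> 'v'
Reversed order: 'v' -> 'k' -> 'w' -> 'q' -> 'j'
Result: vkwqj


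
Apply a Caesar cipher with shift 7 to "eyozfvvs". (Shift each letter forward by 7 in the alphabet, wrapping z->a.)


Input: 'eyozfvvs', shift = 7
Operation: for each letter, (position + 7) mod 26
Mapping: 'e'(4+7=11)->'l', 'y'(24+7=31, 31 mod 26=5)->'f', 'o'(14+7=21)->'v', 'z'(25+7=32, 32 mod 26=6)->'g', 'f'(5+7=12)->'m', 'v'(21+7=28, 28 mod 26=2)->'c', 'v'(21+7=28, 28 mod 26=2)->'c', 's'(18+7=25)->'z'
Result: lfvgmccz


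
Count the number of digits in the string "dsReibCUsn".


Input string: 'dsReibCUsn'
Operation: count digit characters (0-9)
Scan: 'd', 's', 'R', 'e', 'i', 'b', 'C', 'U', 's', 'n'
Digits found: 0
Result: 0


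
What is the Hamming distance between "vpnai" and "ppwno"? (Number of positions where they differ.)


String 1: 'vpnai'
String 2: 'ppwno'
Compare each position: pos 0: 'v'!='p', pos 1: 'p'=='p', pos 2: 'n'!='w', pos 3: 'a'!='n', pos 4: 'i'!='o'
Differing positions: 4
Hamming distance: 4


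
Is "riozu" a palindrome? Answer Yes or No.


Input string: 'riozu'
Reversed: 'uzoir'
Compare pairs: s[0]='r' vs s[4]='u' (mismatch), s[1]='i' vs s[3]='z' (mismatch)
Palindrome: No


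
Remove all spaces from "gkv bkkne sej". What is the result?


Input string: 'gkv bkkne sej'
Operation: remove all spaces
Words: 'gkv', 'bkkne', 'sej'
Join without spaces: gkvbkknesej


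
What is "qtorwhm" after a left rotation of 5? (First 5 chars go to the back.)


Input: 'qtorwhm', shift = 5
Operation: split at index 5 and swap parts
Front part s[0:5] = 'qtorw'
Back part s[5:] = 'hm'
Rotated = back + front = 'hm' + 'qtorw'
Result: hmqtorw


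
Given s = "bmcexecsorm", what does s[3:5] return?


Input string: 'bmcexecsorm'
Operation: slice [3:5]
Extract characters: s[3]='e', s[4]='x'
Result: ex


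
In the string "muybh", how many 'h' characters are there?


Input string: 'muybh'
Target character: 'h'
Scan each position: s[4]='h'
Matches found at indices: 4
Total: 1


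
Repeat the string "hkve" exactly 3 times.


Input string: 'hkve'
Operation: repeat 3 times
Concatenation: 'hkve' + 'hkve' + 'hkve'
Result: hkvehkvehkve


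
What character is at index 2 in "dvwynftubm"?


Input string: 'dvwynftubm'
Operation: get character at index 2
Index mapping: s[0]='d', s[1]='v', s[2]='w'
Result: 'w'


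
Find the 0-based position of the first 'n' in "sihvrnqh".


Input string: 'sihvrnqh'
Target: 'n'
Scanning left to right: s[0]='s', s[1]='i', s[2]='h', s[3]='v', s[4]='r', s[5]='n'
First match at index: 5


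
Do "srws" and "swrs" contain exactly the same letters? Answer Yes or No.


String 1: 'srws' -> sorted: 'rssw'
String 2: 'swrs' -> sorted: 'rssw'
Compare sorted forms: 'rssw' == 'rssw'
Anagram: Yes


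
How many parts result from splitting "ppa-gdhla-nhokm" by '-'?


Input string: 'ppa-gdhla-nhokm'
Delimiter: '-'
Split result: 'ppa', 'gdhla', 'nhokm'
Number of parts: 3


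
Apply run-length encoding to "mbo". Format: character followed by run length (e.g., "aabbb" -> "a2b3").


Input: 'mbo'
Operation: identify consecutive runs
Runs: 'm' -> m1, 'b' -> b1, 'o' -> o1
Encoded: m1b1o1


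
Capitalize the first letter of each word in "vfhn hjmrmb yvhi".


Input string: 'vfhn hjmrmb yvhi'
Operation: capitalize first letter of each word
Word transformations: 'vfhn'->'Vfhn', 'hjmrmb'->'Hjmrmb', 'yvhi'->'Yvhi'
Result: Vfhn Hjmrmb Yvhi


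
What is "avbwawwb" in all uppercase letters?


Input string: 'avbwawwb'
Operation: convert each letter to uppercase
Mapping: 'a'->'A', 'v'->'V', 'b'->'B', 'w'->'W', 'a'->'A', 'w'->'W', 'w'->'W', 'b'->'B'
Result: AVBWAWWB


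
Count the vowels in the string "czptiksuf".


Input string: 'czptiksuf'
Operation: count vowels (a, e, i, o, u)
Scan: s[0]='c', s[1]='z', s[2]='p', s[3]='t', s[4]='i' (vowel), s[5]='k', s[6]='s', s[7]='u' (vowel), s[8]='f'
Vowels found: 2
Result: 2


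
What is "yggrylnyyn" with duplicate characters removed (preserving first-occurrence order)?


Input: 'yggrylnyyn'
Operation: keep first occurrence of each character
Scan: s[0]='y' new -> keep; s[1]='g' new -> keep; s[2]='g' seen -> skip; s[3]='r' new -> keep; s[4]='y' seen -> skip; s[5]='l' new -> keep; s[6]='n' new -> keep; s[7]='y' seen -> skip; s[8]='y' seen -> skip; s[9]='n' seen -> skip
Result: ygrln


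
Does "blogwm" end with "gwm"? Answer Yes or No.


Input string: 'blogwm'
Suffix to check: 'gwm'
Last 3 characters of input: 'gwm'
Match: True
Result: Yes


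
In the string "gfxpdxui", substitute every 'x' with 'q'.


Input string: 'gfxpdxui'
Operation: replace 'x' with 'q'
Positions of 'x': 2, 5
After replacement: gfqpdqui


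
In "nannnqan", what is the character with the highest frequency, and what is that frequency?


Input: 'nannnqan'
Operation: tally each character
Counts: 'a':2, 'n':5, 'q':1
Maximum: 'n' appears 5 times


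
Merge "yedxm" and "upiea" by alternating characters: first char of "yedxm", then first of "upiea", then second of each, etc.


String 1: 'yedxm'
String 2: 'upiea'
Operation: alternate characters
Pairs: 'y'+'u', 'e'+'p', 'd'+'i', 'x'+'e', 'm'+'a'
Result: yuepdixema


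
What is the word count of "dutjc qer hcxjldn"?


Input string: 'dutjc qer hcxjldn'
Operation: split by spaces
Words found: 'dutjc', 'qer', 'hcxjldn'
Word count: 3


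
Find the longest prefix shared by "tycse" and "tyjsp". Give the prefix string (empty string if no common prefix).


String 1: 'tycse'
String 2: 'tyjsp'
Compare position by position:
pos 0: 't' vs 't' match
pos 1: 'y' vs 'y' match
pos 2: 'c' vs 'j' differ -> stop
Longest common prefix: "ty" (length 2)


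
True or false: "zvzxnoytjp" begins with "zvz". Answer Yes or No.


Input string: 'zvzxnoytjp'
Prefix to check: 'zvz'
First 3 characters of input: 'zvz'
Match: True
Result: Yes


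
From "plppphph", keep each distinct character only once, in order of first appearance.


Input: 'plppphph'
Operation: keep first occurrence of each character
Scan: s[0]='p' new -> keep; s[1]='l' new -> keep; s[2]='p' seen -> skip; s[3]='p' seen -> skip; s[4]='p' seen -> skip; s[5]='h' new -> keep; s[6]='p' seen -> skip; s[7]='h' seen -> skip
Result: plh


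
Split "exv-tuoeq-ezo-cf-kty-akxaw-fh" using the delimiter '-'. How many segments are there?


Input string: 'exv-tuoeq-ezo-cf-kty-akxaw-fh'
Delimiter: '-'
Split result: 'exv', 'tuoeq', 'ezo', 'cf', 'kty', 'akxaw', 'fh'
Number of parts: 7


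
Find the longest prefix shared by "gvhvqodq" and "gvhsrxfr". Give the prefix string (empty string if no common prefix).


String 1: 'gvhvqodq'
String 2: 'gvhsrxfr'
Compare position by position:
pos 0: 'g' vs 'g' match
pos 1: 'v' vs 'v' match
pos 2: 'h' vs 'h' match
pos 3: 'v' vs 's' differ -> stop
Longest common prefix: "gvh" (length 3)


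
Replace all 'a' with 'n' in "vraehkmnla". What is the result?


Input string: 'vraehkmnla'
Operation: replace 'a' with 'n'
Positions of 'a': 2, 9
After replacement: vrnehkmnln


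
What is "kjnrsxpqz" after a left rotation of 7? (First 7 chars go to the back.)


Input: 'kjnrsxpqz', shift = 7
Operation: split at index 7 and swap parts
Front part s[0:7] = 'kjnrsxp'
Back part s[7:] = 'qz'
Rotated = back + front = 'qz' + 'kjnrsxp'
Result: qzkjnrsxp


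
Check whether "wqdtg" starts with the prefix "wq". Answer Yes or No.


Input string: 'wqdtg'
Prefix to check: 'wq'
First 2 characters of input: 'wq'
Match: True
Result: Yes


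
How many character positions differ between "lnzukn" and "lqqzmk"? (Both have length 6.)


String 1: 'lnzukn'
String 2: 'lqqzmk'
Compare each position: pos 0: 'l'=='l', pos 1: 'n'!='q', pos 2: 'z'!='q', pos 3: 'u'!='z', pos 4: 'k'!='m', pos 5: 'n'!='k'
Differing positions: 5
Hamming distance: 5


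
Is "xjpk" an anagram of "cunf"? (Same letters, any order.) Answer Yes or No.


String 1: 'cunf' -> sorted: 'cfnu'
String 2: 'xjpk' -> sorted: 'jkpx'
Compare sorted forms: 'cfnu' != 'jkpx'
Anagram: No


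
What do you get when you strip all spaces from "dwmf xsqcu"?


Input string: 'dwmf xsqcu'
Operation: remove all spaces
Words: 'dwmf', 'xsqcu'
Join without spaces: dwmfxsqcu


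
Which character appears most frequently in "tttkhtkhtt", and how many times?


Input: 'tttkhtkhtt'
Operation: tally each character
Counts: 'h':2, 'k':2, 't':6
Maximum: 't' appears 6 times


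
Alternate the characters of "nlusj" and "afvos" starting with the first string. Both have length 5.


String 1: 'nlusj'
String 2: 'afvos'
Operation: alternate characters
Pairs: 'n'+'a', 'l'+'f', 'u'+'v', 's'+'o', 'j'+'s'
Result: nalfuvsojs


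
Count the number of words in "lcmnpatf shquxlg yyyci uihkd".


Input string: 'lcmnpatf shquxlg yyyci uihkd'
Operation: split by spaces
Words found: 'lcmnpatf', 'shquxlg', 'yyyci', 'uihkd'
Word count: 4


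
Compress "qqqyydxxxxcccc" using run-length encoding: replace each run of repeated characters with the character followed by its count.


Input: 'qqqyydxxxxcccc'
Operation: identify consecutive runs
Runs: 'qqq' -> q3, 'yy' -> y2, 'd' -> d1, 'xxxx' -> x4, 'cccc' -> c4
Encoded: q3y2d1x4c4


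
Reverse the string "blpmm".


Input string: 'blpmm'
Operation: reverse character order
Original order: 'b' -> 'l' -> 'p' -> 'm' -> 'm'
Reversed order: 'm' -> 'm' -> 'p' -> 'l' -> 'b'
Result: mmplb


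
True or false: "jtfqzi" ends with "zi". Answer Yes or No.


Input string: 'jtfqzi'
Suffix to check: 'zi'
Last 2 characters of input: 'zi'
Match: True
Result: Yes


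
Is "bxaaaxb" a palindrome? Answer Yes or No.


Input string: 'bxaaaxb'
Reversed: 'bxaaaxb'
Compare pairs: s[0]='b' vs s[6]='b' (match), s[1]='x' vs s[5]='x' (match), s[2]='a' vs s[4]='a' (match)
Palindrome: Yes


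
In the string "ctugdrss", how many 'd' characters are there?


Input string: 'ctugdrss'
Target character: 'd'
Scan each position: s[4]='d'
Matches found at indices: 4
Total: 1


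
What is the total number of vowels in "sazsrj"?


Input string: 'sazsrj'
Operation: count vowels (a, e, i, o, u)
Scan: s[0]='s', s[1]='a' (vowel), s[2]='z', s[3]='s', s[4]='r', s[5]='j'
Vowels found: 1
Result: 1


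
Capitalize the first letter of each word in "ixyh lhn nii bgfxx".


Input string: 'ixyh lhn nii bgfxx'
Operation: capitalize first letter of each word
Word transformations: 'ixyh'->'Ixyh', 'lhn'->'Lhn', 'nii'->'Nii', 'bgfxx'->'Bgfxx'
Result: Ixyh Lhn Nii Bgfxx


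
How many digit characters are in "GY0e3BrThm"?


Input string: 'GY0e3BrThm'
Operation: count digit characters (0-9)
Scan: 'G', 'Y', '0'(digit), 'e', '3'(digit), 'B', 'r', 'T', 'h', 'm'
Digits found: 2
Result: 2


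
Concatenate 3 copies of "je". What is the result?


Input string: 'je'
Operation: repeat 3 times
Concatenation: 'je' + 'je' + 'je'
Result: jejeje


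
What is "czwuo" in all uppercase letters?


Input string: 'czwuo'
Operation: convert each letter to uppercase
Mapping: 'c'->'C', 'z'->'Z', 'w'->'W', 'u'->'U', 'o'->'O'
Result: CZWUO


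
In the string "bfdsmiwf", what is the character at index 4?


Input string: 'bfdsmiwf'
Operation: get character at index 4
Index mapping: s[0]='b', s[1]='f', s[2]='d', s[3]='s', s[4]='m'
Result: 'm'


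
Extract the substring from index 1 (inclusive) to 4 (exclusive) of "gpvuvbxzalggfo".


Input string: 'gpvuvbxzalggfo'
Operation: slice [1:4]
Extract characters: s[1]='p', s[2]='v', s[3]='u'
Result: pvu


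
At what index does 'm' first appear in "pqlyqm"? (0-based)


Input string: 'pqlyqm'
Target: 'm'
Scanning left to right: s[0]='p', s[1]='q', s[2]='l', s[3]='y', s[4]='q', s[5]='m'
First match at index: 5


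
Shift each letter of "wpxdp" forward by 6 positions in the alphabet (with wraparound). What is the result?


Input: 'wpxdp', shift = 6
Operation: for each letter, (position + 6) mod 26
Mapping: 'w'(22+6=28, 28 mod 26=2)->'c', 'p'(15+6=21)->'v', 'x'(23+6=29, 29 mod 26=3)->'d', 'd'(3+6=9)->'j', 'p'(15+6=21)->'v'
Result: cvdjv


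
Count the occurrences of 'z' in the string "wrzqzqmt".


Input string: 'wrzqzqmt'
Target character: 'z'
Scan each position: s[2]='z', s[4]='z'
Matches found at indices: 2, 4
Total: 2


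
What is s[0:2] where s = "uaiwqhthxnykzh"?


Input string: 'uaiwqhthxnykzh'
Operation: slice [0:2]
Extract characters: s[0]='u', s[1]='a'
Result: ua


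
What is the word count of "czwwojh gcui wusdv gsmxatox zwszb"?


Input string: 'czwwojh gcui wusdv gsmxatox zwszb'
Operation: split by spaces
Words found: 'czwwojh', 'gcui', 'wusdv', 'gsmxatox', 'zwszb'
Word count: 5


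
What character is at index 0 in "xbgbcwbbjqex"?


Input string: 'xbgbcwbbjqex'
Operation: get character at index 0
Index mapping: s[0]='x'
Result: 'x'


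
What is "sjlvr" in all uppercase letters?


Input string: 'sjlvr'
Operation: convert each letter to uppercase
Mapping: 's'->'S', 'j'->'J', 'l'->'L', 'v'->'V', 'r'->'R'
Result: SJLVR


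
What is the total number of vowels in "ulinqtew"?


Input string: 'ulinqtew'
Operation: count vowels (a, e, i, o, u)
Scan: s[0]='u' (vowel), s[1]='l', s[2]='i' (vowel), s[3]='n', s[4]='q', s[5]='t', s[6]='e' (vowel), s[7]='w'
Vowels found: 3
Result: 3


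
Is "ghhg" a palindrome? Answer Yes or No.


Input string: 'ghhg'
Reversed: 'ghhg'
Compare pairs: s[0]='g' vs s[3]='g' (match), s[1]='h' vs s[2]='h' (match)
Palindrome: Yes


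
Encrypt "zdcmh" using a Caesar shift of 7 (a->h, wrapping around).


Input: 'zdcmh', shift = 7
Operation: for each letter, (position + 7) mod 26
Mapping: 'z'(25+7=32, 32 mod 26=6)->'g', 'd'(3+7=10)->'k', 'c'(2+7=9)->'j', 'm'(12+7=19)->'t', 'h'(7+7=14)->'o'
Result: gkjto


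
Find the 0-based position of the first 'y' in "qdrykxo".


Input string: 'qdrykxo'
Target: 'y'
Scanning left to right: s[0]='q', s[1]='d', s[2]='r', s[3]='y'
First match at index: 3


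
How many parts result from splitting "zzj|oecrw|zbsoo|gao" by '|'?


Input string: 'zzj|oecrw|zbsoo|gao'
Delimiter: '|'
Split result: 'zzj', 'oecrw', 'zbsoo', 'gao'
Number of parts: 4


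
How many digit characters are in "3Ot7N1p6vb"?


Input string: '3Ot7N1p6vb'
Operation: count digit characters (0-9)
Scan: '3'(digit), 'O', 't', '7'(digit), 'N', '1'(digit), 'p', '6'(digit), 'v', 'b'
Digits found: 4
Result: 4


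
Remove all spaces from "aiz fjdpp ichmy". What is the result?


Input string: 'aiz fjdpp ichmy'
Operation: remove all spaces
Words: 'aiz', 'fjdpp', 'ichmy'
Join without spaces: aizfjdppichmy


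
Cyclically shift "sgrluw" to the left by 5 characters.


Input: 'sgrluw', shift = 5
Operation: split at index 5 and swap parts
Front part s[0:5] = 'sgrlu'
Back part s[5:] = 'w'
Rotated = back + front = 'w' + 'sgrlu'
Result: wsgrlu


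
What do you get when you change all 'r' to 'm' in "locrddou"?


Input string: 'locrddou'
Operation: replace 'r' with 'm'
Positions of 'r': 3
After replacement: locmddou


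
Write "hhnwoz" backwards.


Input string: 'hhnwoz'
Operation: reverse character order
Original order: 'h' -> 'h' -> 'n' -> 'w' -> 'o' -> 'z'
Reversed order: 'z' -> 'o' -> 'w' -> 'n' -> 'h' -> 'h'
Result: zownhh


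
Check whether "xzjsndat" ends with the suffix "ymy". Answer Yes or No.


Input string: 'xzjsndat'
Suffix to check: 'ymy'
Last 3 characters of input: 'dat'
Match: False
Result: No


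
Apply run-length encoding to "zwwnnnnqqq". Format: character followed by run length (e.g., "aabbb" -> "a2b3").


Input: 'zwwnnnnqqq'
Operation: identify consecutive runs
Runs: 'z' -> z1, 'ww' -> w2, 'nnnn' -> n4, 'qqq' -> q3
Encoded: z1w2n4q3


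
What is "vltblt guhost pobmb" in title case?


Input string: 'vltblt guhost pobmb'
Operation: capitalize first letter of each word
Word transformations: 'vltblt'->'Vltblt', 'guhost'->'Guhost', 'pobmb'->'Pobmb'
Result: Vltblt Guhost Pobmb


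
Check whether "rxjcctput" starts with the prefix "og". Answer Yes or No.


Input string: 'rxjcctput'
Prefix to check: 'og'
First 2 characters of input: 'rx'
Match: False
Result: No


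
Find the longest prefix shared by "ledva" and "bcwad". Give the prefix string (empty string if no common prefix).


String 1: 'ledva'
String 2: 'bcwad'
Compare position by position:
pos 0: 'l' vs 'b' differ -> stop
Longest common prefix: "" (length 0)


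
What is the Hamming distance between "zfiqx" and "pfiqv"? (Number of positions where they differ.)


String 1: 'zfiqx'
String 2: 'pfiqv'
Compare each position: pos 0: 'z'!='p', pos 1: 'f'=='f', pos 2: 'i'=='i', pos 3: 'q'=='q', pos 4: 'x'!='v'
Differing positions: 2
Hamming distance: 2


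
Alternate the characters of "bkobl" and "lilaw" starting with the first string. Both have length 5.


String 1: 'bkobl'
String 2: 'lilaw'
Operation: alternate characters
Pairs: 'b'+'l', 'k'+'i', 'o'+'l', 'b'+'a', 'l'+'w'
Result: blkiolbalw


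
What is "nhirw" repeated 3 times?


Input string: 'nhirw'
Operation: repeat 3 times
Concatenation: 'nhirw' + 'nhirw' + 'nhirw'
Result: nhirwnhirwnhirw


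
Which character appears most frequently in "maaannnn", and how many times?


Input: 'maaannnn'
Operation: tally each character
Counts: 'a':3, 'm':1, 'n':4
Maximum: 'n' appears 4 times


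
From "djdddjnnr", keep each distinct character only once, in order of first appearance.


Input: 'djdddjnnr'
Operation: keep first occurrence of each character
Scan: s[0]='d' new -> keep; s[1]='j' new -> keep; s[2]='d' seen -> skip; s[3]='d' seen -> skip; s[4]='d' seen -> skip; s[5]='j' seen -> skip; s[6]='n' new -> keep; s[7]='n' seen -> skip; s[8]='r' new -> keep
Result: djnr
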